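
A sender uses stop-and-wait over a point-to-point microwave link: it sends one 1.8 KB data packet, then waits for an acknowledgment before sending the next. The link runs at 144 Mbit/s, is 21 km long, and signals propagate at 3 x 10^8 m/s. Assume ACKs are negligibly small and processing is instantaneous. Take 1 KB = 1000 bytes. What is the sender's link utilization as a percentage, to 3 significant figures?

t_tx = L/R = 14400/144000000 = 0.0001 s.
t_prop = 21000/300000000 = 7e-05 s; RTT = 0.00014 s.
Cycle = t_tx + RTT = 0.00024 s.
Utilization = t_tx / cycle = 0.0001/0.00024 = 41.7 %.

41.7 %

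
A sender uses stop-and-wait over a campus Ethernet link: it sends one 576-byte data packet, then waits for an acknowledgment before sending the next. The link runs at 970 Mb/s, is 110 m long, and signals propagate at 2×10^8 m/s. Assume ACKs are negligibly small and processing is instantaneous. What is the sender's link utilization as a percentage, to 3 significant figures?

81.2 %

t_tx = L/R = 4608/970000000 = 4.75052e-06 s.
t_prop = 110/200000000 = 5.5e-07 s; RTT = 1.1e-06 s.
Cycle = t_tx + RTT = 5.85052e-06 s.
Utilization = t_tx / cycle = 4.75052e-06/5.85052e-06 = 81.2 %.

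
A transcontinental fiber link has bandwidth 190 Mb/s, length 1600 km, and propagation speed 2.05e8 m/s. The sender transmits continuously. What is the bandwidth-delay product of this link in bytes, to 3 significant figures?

185000 bytes

Propagation delay = 1600000 / 2.05e+08 = 0.00780488 s.
BDP = R × t_prop = 190000000 × 0.00780488 = 1482930 bits.
In bytes: 1482930/8 = 185000 bytes.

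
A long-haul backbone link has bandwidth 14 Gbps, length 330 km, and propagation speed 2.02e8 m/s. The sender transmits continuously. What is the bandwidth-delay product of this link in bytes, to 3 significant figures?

Propagation delay = 330000 / 202000000 = 0.00163366 s.
BDP = R × t_prop = 14000000000 × 0.00163366 = 22871300 bits.
In bytes: 22871300/8 = 2860000 bytes.

2860000 bytes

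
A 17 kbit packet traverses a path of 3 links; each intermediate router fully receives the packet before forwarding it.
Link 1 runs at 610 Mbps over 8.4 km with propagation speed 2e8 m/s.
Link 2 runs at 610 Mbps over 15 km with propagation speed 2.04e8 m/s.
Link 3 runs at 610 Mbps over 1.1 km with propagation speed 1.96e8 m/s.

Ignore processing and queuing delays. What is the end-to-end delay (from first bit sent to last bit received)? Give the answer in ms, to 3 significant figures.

0.205 ms

L = 17000 bits.
Transmission delay per hop = L/R = 17000/610000000 = 0.0278689 ms; 3 hops → 0.0836066 ms.
Propagation delays (d/s per hop): 0.042, 0.0735294, 0.00561224 ms; sum = 0.121142 ms.
End-to-end = 0.205 ms.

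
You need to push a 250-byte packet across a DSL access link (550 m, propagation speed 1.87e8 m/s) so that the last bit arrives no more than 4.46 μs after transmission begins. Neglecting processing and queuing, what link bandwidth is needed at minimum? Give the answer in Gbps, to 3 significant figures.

1.32 Gbps

L = 2000 bits.
Propagation delay = 550 / 187000000 = 2.94118 μs.
Transmission budget = 4.46 − 2.94118 = 1.51882 μs.
R ≥ L / t_tx = 2000 bits / 1.51882e-06 s = 1.32 Gbps.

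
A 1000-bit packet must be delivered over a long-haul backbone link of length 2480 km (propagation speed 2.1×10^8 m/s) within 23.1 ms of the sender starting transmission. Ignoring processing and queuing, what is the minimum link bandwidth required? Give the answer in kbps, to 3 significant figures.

88.6 kbps

Propagation delay = 2480000 / 210000000 = 11.8095 ms.
Transmission budget = 23.1 − 11.8095 = 11.2905 ms.
R ≥ L / t_tx = 1000 bits / 0.0112905 s = 88.6 kbps.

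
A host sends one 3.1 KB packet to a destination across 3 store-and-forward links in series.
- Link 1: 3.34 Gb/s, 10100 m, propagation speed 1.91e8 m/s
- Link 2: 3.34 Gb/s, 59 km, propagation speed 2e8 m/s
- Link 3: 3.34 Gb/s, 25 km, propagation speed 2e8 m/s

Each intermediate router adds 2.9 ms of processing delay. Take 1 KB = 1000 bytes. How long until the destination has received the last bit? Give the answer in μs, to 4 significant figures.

L = 24800 bits.
Transmission delay per hop = L/R = 24800/3340000000 = 7.42515 μs; 3 hops → 22.2754 μs.
Propagation delays (d/s per hop): 52.8796, 295, 125 μs; sum = 472.88 μs.
Processing at 2 router(s): 2 × 2.9 ms = 5800 μs.
End-to-end = 6295 μs.

6295 μs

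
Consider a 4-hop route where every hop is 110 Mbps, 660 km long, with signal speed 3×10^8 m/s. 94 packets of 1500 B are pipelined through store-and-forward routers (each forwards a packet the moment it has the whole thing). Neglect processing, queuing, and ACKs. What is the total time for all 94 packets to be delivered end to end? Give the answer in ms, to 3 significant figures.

19.4 ms

Per-hop transmission t_tx = L/R = 12000/110000000 = 0.109091 ms.
Per-hop propagation t_prop = 660000/300000000 = 2.2 ms.
Pipeline fill: first packet needs 4·t_tx to clear all hops; remaining 93 packets each add one t_tx.
Total = (4+94-1)·t_tx + 4·t_prop = 97·0.109091 + 4·2.2 = 19.4 ms.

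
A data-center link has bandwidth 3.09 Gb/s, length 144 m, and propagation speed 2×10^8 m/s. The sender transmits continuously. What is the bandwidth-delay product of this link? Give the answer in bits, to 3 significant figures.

2220 bits

Propagation delay = 144 / 200000000 = 7.2e-07 s.
BDP = R × t_prop = 3090000000 × 7.2e-07 = 2224.8 bits.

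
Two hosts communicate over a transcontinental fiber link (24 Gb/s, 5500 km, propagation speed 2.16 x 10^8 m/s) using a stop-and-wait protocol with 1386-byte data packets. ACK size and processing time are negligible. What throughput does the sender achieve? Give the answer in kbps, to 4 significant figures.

217.7 kbps

t_tx = L/R = 11088/24000000000 = 4.62e-07 s.
t_prop = 5500000/216000000 = 0.025463 s; RTT = 0.0509259 s.
Cycle = t_tx + RTT = 0.0509264 s.
Throughput = L / cycle = 11088 / 0.0509264 = 217.7 kbps.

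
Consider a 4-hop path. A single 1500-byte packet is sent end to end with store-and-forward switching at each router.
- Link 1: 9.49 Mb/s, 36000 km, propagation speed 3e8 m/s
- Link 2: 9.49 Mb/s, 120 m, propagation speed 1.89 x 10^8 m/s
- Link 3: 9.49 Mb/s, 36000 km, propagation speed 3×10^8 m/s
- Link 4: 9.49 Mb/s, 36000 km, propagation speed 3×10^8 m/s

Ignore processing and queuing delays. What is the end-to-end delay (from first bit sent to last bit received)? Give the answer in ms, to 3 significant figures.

L = 1500 × 8 = 12000 bits.
Transmission delay per hop = L/R = 12000/9490000 = 1.26449 ms; 4 hops → 5.05796 ms.
Propagation delays (d/s per hop): 120, 0.000634921, 120, 120 ms; sum = 360.001 ms.
End-to-end = 365 ms.

365 ms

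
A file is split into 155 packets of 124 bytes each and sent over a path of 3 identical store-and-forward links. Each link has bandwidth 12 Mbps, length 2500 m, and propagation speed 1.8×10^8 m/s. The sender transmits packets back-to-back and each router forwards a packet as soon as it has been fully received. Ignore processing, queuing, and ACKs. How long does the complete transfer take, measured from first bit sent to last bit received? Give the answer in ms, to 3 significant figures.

13.0 ms

Per-hop transmission t_tx = L/R = 992/12000000 = 0.0826667 ms.
Per-hop propagation t_prop = 2500/180000000 = 0.0138889 ms.
Pipeline fill: first packet needs 3·t_tx to clear all hops; remaining 154 packets each add one t_tx.
Total = (3+155-1)·t_tx + 3·t_prop = 157·0.0826667 + 3·0.0138889 = 13.0 ms.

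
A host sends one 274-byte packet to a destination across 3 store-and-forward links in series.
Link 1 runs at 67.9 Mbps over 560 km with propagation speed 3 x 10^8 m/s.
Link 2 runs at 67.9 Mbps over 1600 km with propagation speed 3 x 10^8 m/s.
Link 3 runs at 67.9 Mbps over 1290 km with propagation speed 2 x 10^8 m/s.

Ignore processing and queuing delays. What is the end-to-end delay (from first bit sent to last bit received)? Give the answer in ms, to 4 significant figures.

L = 274 × 8 = 2192 bits.
Transmission delay per hop = L/R = 2192/67900000 = 0.0322828 ms; 3 hops → 0.0968483 ms.
Propagation delays (d/s per hop): 1.86667, 5.33333, 6.45 ms; sum = 13.65 ms.
End-to-end = 13.75 ms.

13.75 ms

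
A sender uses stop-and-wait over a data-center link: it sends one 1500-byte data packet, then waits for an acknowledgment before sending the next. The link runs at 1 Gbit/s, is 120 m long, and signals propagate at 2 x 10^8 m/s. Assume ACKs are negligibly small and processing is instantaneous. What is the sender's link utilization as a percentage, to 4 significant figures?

90.91 %

t_tx = L/R = 12000/1000000000 = 1.2e-05 s.
t_prop = 120/200000000 = 6e-07 s; RTT = 1.2e-06 s.
Cycle = t_tx + RTT = 1.32e-05 s.
Utilization = t_tx / cycle = 1.2e-05/1.32e-05 = 90.91 %.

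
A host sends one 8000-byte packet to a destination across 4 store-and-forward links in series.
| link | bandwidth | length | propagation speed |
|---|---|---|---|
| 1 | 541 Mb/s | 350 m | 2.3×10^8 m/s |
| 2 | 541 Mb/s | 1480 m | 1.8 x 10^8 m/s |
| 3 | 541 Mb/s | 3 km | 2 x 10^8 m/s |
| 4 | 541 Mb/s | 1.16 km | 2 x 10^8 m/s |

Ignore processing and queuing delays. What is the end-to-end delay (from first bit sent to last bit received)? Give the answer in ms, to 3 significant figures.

0.504 ms

L = 8000 × 8 = 64000 bits.
Transmission delay per hop = L/R = 64000/541000000 = 0.118299 ms; 4 hops → 0.473198 ms.
Propagation delays (d/s per hop): 0.00152174, 0.00822222, 0.015, 0.0058 ms; sum = 0.030544 ms.
End-to-end = 0.504 ms.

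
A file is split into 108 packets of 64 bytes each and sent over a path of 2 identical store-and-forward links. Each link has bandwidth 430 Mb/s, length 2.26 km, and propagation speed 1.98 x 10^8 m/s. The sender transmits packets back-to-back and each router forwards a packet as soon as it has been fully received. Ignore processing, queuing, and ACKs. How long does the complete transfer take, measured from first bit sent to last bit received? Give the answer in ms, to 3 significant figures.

Per-hop transmission t_tx = L/R = 512/430000000 = 0.0011907 ms.
Per-hop propagation t_prop = 2260/198000000 = 0.0114141 ms.
Pipeline fill: first packet needs 2·t_tx to clear all hops; remaining 107 packets each add one t_tx.
Total = (2+108-1)·t_tx + 2·t_prop = 109·0.0011907 + 2·0.0114141 = 0.153 ms.

0.153 ms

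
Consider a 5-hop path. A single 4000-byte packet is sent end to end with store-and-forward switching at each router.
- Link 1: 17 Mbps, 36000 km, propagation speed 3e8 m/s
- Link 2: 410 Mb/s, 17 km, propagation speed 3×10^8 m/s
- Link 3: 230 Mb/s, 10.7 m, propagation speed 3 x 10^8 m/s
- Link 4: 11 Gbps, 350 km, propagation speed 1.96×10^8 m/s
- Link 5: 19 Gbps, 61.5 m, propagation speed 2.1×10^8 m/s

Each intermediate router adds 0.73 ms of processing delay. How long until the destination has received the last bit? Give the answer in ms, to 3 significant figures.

L = 4000 × 8 = 32000 bits.
Transmission delays (L/R per hop): 1.88235, 0.0780488, 0.13913, 0.00290909, 0.00168421 ms; sum = 2.10413 ms.
Propagation delays (d/s per hop): 120, 0.0566667, 3.56667e-05, 1.78571, 0.000292857 ms; sum = 121.843 ms.
Processing at 4 router(s): 4 × 0.73 ms = 2.92 ms.
End-to-end = 127 ms.

127 ms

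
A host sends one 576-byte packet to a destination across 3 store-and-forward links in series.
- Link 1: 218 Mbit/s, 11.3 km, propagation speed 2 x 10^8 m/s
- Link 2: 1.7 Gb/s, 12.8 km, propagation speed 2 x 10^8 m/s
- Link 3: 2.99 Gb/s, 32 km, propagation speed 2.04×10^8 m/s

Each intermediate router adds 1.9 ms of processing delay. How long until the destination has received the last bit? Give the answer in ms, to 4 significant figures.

L = 576 × 8 = 4608 bits.
Transmission delays (L/R per hop): 0.0211376, 0.00271059, 0.00154114 ms; sum = 0.0253893 ms.
Propagation delays (d/s per hop): 0.0565, 0.064, 0.156863 ms; sum = 0.277363 ms.
Processing at 2 router(s): 2 × 1.9 ms = 3.8 ms.
End-to-end = 4.103 ms.

4.103 ms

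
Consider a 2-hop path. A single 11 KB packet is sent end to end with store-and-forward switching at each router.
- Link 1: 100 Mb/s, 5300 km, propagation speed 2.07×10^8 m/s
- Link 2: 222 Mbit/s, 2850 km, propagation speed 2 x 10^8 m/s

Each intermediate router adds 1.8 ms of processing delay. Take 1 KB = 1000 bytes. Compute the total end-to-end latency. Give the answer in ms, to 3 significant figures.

42.9 ms

L = 88000 bits.
Transmission delays (L/R per hop): 0.88, 0.396396 ms; sum = 1.2764 ms.
Propagation delays (d/s per hop): 25.6039, 14.25 ms; sum = 39.8539 ms.
Processing at 1 router(s): 1 × 1.8 ms = 1.8 ms.
End-to-end = 42.9 ms.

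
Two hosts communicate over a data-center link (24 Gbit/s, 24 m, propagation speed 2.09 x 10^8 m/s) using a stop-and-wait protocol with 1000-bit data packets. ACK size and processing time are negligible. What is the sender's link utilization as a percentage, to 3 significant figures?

t_tx = L/R = 1000/24000000000 = 4.16667e-08 s.
t_prop = 24/209000000 = 1.14833e-07 s; RTT = 2.29665e-07 s.
Cycle = t_tx + RTT = 2.71332e-07 s.
Utilization = t_tx / cycle = 4.16667e-08/2.71332e-07 = 15.4 %.

15.4 %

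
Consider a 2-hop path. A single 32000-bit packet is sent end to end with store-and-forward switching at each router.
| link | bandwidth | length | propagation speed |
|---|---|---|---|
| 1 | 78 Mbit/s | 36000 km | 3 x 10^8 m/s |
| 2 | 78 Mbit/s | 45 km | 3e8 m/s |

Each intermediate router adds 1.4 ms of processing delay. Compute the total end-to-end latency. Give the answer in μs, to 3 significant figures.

Transmission delay per hop = L/R = 32000/78000000 = 410.256 μs; 2 hops → 820.513 μs.
Propagation delays (d/s per hop): 120000, 150 μs; sum = 120150 μs.
Processing at 1 router(s): 1 × 1.4 ms = 1400 μs.
End-to-end = 122000 μs.

122000 μs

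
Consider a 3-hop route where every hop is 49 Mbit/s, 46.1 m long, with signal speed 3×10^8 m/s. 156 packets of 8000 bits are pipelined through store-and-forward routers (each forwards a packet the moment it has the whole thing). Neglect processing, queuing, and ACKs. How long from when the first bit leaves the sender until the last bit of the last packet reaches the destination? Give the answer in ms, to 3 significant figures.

Per-hop transmission t_tx = L/R = 8000/49000000 = 0.163265 ms.
Per-hop propagation t_prop = 46.1/300000000 = 0.000153667 ms.
Pipeline fill: first packet needs 3·t_tx to clear all hops; remaining 155 packets each add one t_tx.
Total = (3+156-1)·t_tx + 3·t_prop = 158·0.163265 + 3·0.000153667 = 25.8 ms.

25.8 ms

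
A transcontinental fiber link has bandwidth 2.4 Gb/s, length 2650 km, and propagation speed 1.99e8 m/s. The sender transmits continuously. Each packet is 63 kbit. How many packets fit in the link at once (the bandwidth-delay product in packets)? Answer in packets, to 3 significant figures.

507 packets

Propagation delay = 2650000 / 199000000 = 0.0133166 s.
BDP = R × t_prop = 2400000000 × 0.0133166 = 31959800 bits.
In packets of 63000 bits: 507 packets.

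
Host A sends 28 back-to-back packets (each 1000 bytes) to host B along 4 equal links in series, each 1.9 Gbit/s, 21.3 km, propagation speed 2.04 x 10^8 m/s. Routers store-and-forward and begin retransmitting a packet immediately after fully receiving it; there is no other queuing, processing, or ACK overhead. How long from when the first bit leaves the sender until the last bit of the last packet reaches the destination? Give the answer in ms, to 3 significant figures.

Per-hop transmission t_tx = L/R = 8000/1900000000 = 0.00421053 ms.
Per-hop propagation t_prop = 21300/204000000 = 0.104412 ms.
Pipeline fill: first packet needs 4·t_tx to clear all hops; remaining 27 packets each add one t_tx.
Total = (4+28-1)·t_tx + 4·t_prop = 31·0.00421053 + 4·0.104412 = 0.548 ms.

0.548 ms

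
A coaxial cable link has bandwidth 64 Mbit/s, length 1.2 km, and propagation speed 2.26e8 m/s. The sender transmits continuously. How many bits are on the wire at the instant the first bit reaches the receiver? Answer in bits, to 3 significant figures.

340 bits

Propagation delay = 1200 / 2.26e+08 = 5.30973e-06 s.
BDP = R × t_prop = 64000000 × 5.30973e-06 = 339.823 bits.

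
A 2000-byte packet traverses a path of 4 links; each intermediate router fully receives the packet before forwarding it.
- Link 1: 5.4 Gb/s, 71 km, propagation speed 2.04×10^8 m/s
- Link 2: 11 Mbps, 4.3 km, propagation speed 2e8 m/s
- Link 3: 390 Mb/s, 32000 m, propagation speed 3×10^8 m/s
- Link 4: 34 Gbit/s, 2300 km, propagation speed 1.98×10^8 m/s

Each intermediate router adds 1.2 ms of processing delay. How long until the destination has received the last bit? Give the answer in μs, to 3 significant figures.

L = 2000 × 8 = 16000 bits.
Transmission delays (L/R per hop): 2.96296, 1454.55, 41.0256, 0.470588 μs; sum = 1499 μs.
Propagation delays (d/s per hop): 348.039, 21.5, 106.667, 11616.2 μs; sum = 12092.4 μs.
Processing at 3 router(s): 3 × 1.2 ms = 3600 μs.
End-to-end = 17200 μs.

17200 μs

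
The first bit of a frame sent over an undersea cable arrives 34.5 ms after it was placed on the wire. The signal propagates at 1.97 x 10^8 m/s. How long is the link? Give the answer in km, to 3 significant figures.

6800 km

d = s × t_prop = 197000000 × 0.0345 = 6800 km.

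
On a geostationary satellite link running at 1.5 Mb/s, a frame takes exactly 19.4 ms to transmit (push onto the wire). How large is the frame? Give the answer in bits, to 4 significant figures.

L = R × t_tx = 1500000 b/s × 0.0194 s = 29100 bits.

29100 bits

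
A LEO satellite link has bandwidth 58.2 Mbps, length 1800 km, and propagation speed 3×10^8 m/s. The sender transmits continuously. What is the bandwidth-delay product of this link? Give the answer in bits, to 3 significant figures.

Propagation delay = 1800000 / 300000000 = 0.006 s.
BDP = R × t_prop = 58200000 × 0.006 = 349200 bits.

349000 bits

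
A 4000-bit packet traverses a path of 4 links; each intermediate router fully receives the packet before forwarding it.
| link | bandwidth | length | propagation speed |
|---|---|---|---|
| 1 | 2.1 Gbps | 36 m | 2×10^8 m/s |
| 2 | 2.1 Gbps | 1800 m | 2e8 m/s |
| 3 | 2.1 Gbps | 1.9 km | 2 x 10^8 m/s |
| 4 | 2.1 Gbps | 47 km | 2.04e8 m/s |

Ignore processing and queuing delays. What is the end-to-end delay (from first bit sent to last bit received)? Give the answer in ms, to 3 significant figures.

Transmission delay per hop = L/R = 4000/2100000000 = 0.00190476 ms; 4 hops → 0.00761905 ms.
Propagation delays (d/s per hop): 0.00018, 0.009, 0.0095, 0.230392 ms; sum = 0.249072 ms.
End-to-end = 0.257 ms.

0.257 ms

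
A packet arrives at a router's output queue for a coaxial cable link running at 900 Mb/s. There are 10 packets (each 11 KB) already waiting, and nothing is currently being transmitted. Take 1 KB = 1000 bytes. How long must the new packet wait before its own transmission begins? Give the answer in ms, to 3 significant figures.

Each queued packet: L/R = 88000/900000000 = 0.0977778 ms.
10 queued → 0.977778 ms.
Queuing delay = 0.978 ms.

0.978 ms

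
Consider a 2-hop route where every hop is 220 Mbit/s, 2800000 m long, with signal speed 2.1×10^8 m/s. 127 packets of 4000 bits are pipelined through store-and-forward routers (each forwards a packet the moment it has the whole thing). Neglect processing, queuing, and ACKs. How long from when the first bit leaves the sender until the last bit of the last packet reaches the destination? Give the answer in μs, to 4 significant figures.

Per-hop transmission t_tx = L/R = 4000/220000000 = 18.1818 μs.
Per-hop propagation t_prop = 2800000/210000000 = 13333.3 μs.
Pipeline fill: first packet needs 2·t_tx to clear all hops; remaining 126 packets each add one t_tx.
Total = (2+127-1)·t_tx + 2·t_prop = 128·18.1818 + 2·13333.3 = 28990 μs.

28990 μs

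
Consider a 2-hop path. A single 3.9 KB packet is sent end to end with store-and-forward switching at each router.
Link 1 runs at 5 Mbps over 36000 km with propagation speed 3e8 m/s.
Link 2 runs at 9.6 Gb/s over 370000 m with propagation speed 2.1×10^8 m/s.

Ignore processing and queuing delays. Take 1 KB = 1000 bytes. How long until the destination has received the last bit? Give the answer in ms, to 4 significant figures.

128.0 ms

L = 31200 bits.
Transmission delays (L/R per hop): 6.24, 0.00325 ms; sum = 6.24325 ms.
Propagation delays (d/s per hop): 120, 1.7619 ms; sum = 121.762 ms.
End-to-end = 128.0 ms.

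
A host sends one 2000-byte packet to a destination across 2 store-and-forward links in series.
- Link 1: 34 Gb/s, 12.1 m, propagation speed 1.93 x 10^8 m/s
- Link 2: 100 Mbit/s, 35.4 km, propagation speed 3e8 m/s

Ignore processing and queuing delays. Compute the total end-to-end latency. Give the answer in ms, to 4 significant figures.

L = 2000 × 8 = 16000 bits.
Transmission delays (L/R per hop): 0.000470588, 0.16 ms; sum = 0.160471 ms.
Propagation delays (d/s per hop): 6.26943e-05, 0.118 ms; sum = 0.118063 ms.
End-to-end = 0.2785 ms.

0.2785 ms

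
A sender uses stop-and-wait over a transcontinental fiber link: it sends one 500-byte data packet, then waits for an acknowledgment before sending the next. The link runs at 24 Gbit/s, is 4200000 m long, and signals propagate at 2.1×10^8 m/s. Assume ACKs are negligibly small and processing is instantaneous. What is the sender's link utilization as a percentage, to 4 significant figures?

0.0004167 %

t_tx = L/R = 4000/24000000000 = 1.66667e-07 s.
t_prop = 4200000/210000000 = 0.02 s; RTT = 0.04 s.
Cycle = t_tx + RTT = 0.0400002 s.
Utilization = t_tx / cycle = 1.66667e-07/0.0400002 = 0.0004167 %.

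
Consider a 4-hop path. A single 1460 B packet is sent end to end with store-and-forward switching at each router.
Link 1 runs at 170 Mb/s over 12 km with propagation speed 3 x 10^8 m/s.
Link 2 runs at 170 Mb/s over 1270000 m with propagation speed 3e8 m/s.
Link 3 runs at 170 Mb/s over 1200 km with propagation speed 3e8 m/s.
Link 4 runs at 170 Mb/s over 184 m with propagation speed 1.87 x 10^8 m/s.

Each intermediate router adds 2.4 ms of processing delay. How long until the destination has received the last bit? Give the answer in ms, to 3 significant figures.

L = 1460 × 8 = 11680 bits.
Transmission delay per hop = L/R = 11680/170000000 = 0.0687059 ms; 4 hops → 0.274824 ms.
Propagation delays (d/s per hop): 0.04, 4.23333, 4, 0.000983957 ms; sum = 8.27432 ms.
Processing at 3 router(s): 3 × 2.4 ms = 7.2 ms.
End-to-end = 15.7 ms.

15.7 ms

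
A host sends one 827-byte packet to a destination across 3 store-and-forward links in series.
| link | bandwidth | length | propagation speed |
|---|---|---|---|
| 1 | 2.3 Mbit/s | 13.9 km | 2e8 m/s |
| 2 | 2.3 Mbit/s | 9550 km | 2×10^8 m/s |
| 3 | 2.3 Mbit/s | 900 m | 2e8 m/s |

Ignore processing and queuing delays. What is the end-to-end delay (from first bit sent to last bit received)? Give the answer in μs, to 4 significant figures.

L = 827 × 8 = 6616 bits.
Transmission delay per hop = L/R = 6616/2300000 = 2876.52 μs; 3 hops → 8629.57 μs.
Propagation delays (d/s per hop): 69.5, 47750, 4.5 μs; sum = 47824 μs.
End-to-end = 56450 μs.

56450 μs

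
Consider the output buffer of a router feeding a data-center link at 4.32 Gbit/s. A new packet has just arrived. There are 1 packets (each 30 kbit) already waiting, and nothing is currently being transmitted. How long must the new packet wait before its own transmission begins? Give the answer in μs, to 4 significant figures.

6.944 μs

Each queued packet: L/R = 30000/4320000000 = 6.94444 μs.
1 queued → 6.94444 μs.
Queuing delay = 6.944 μs.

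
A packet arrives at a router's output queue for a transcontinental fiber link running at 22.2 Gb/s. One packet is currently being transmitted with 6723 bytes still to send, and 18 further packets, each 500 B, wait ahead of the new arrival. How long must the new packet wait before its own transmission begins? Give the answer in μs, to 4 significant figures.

5.666 μs

Each queued packet: L/R = 4000/22200000000 = 0.18018 μs.
18 queued → 3.24324 μs.
Plus remaining 53784 bits of current packet: 2.4227 μs.
Queuing delay = 5.666 μs.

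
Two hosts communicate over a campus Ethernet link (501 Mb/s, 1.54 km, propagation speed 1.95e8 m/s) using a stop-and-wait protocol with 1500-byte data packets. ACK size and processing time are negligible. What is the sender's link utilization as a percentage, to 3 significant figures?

60.3 %

t_tx = L/R = 12000/501000000 = 2.39521e-05 s.
t_prop = 1540/195000000 = 7.89744e-06 s; RTT = 1.57949e-05 s.
Cycle = t_tx + RTT = 3.9747e-05 s.
Utilization = t_tx / cycle = 2.39521e-05/3.9747e-05 = 60.3 %.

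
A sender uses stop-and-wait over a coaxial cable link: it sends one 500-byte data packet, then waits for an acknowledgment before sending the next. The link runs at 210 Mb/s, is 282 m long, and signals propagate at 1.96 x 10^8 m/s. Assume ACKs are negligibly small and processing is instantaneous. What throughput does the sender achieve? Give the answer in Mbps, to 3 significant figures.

182 Mbps

t_tx = L/R = 4000/210000000 = 1.90476e-05 s.
t_prop = 282/196000000 = 1.43878e-06 s; RTT = 2.87755e-06 s.
Cycle = t_tx + RTT = 2.19252e-05 s.
Throughput = L / cycle = 4000 / 2.19252e-05 = 182 Mbps.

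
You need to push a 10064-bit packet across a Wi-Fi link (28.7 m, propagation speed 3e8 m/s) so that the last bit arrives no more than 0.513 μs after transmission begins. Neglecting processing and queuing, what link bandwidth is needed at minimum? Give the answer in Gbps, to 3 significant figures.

Propagation delay = 28.7 / 300000000 = 0.0956667 μs.
Transmission budget = 0.513 − 0.0956667 = 0.417333 μs.
R ≥ L / t_tx = 10064 bits / 4.17333e-07 s = 24.1 Gbps.

24.1 Gbps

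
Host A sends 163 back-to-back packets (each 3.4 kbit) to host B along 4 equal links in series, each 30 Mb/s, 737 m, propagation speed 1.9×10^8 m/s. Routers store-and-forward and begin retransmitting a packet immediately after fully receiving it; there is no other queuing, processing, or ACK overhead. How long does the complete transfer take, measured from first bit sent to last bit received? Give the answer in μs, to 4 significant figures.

18830 μs

Per-hop transmission t_tx = L/R = 3400/30000000 = 113.333 μs.
Per-hop propagation t_prop = 737/190000000 = 3.87895 μs.
Pipeline fill: first packet needs 4·t_tx to clear all hops; remaining 162 packets each add one t_tx.
Total = (4+163-1)·t_tx + 4·t_prop = 166·113.333 + 4·3.87895 = 18830 μs.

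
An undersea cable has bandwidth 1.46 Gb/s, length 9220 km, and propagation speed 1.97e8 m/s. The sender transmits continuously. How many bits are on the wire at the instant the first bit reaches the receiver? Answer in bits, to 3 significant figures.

68300000 bits

Propagation delay = 9220000 / 197000000 = 0.046802 s.
BDP = R × t_prop = 1460000000 × 0.046802 = 68331000 bits.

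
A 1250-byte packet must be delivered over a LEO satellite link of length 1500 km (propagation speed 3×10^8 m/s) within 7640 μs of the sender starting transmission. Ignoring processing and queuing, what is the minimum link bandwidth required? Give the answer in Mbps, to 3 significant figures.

3.79 Mbps

L = 10000 bits.
Propagation delay = 1500000 / 300000000 = 5000 μs.
Transmission budget = 7640 − 5000 = 2640 μs.
R ≥ L / t_tx = 10000 bits / 0.00264 s = 3.79 Mbps.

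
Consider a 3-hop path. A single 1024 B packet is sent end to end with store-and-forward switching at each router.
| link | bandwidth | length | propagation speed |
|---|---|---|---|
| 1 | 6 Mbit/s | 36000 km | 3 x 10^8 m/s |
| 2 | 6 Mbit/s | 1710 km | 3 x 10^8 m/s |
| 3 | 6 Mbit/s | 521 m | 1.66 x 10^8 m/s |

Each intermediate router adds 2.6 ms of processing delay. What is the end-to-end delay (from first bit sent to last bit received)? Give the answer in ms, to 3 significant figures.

L = 1024 × 8 = 8192 bits.
Transmission delay per hop = L/R = 8192/6000000 = 1.36533 ms; 3 hops → 4.096 ms.
Propagation delays (d/s per hop): 120, 5.7, 0.00313855 ms; sum = 125.703 ms.
Processing at 2 router(s): 2 × 2.6 ms = 5.2 ms.
End-to-end = 135 ms.

135 ms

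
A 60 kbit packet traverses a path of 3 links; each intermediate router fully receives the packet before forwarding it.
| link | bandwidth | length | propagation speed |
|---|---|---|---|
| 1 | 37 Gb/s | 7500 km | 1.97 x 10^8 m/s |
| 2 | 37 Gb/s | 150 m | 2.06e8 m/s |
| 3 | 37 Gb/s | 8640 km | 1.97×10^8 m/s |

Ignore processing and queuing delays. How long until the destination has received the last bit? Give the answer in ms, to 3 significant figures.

L = 60000 bits.
Transmission delay per hop = L/R = 60000/37000000000 = 0.00162162 ms; 3 hops → 0.00486486 ms.
Propagation delays (d/s per hop): 38.0711, 0.000728155, 43.8579 ms; sum = 81.9297 ms.
End-to-end = 81.9 ms.

81.9 ms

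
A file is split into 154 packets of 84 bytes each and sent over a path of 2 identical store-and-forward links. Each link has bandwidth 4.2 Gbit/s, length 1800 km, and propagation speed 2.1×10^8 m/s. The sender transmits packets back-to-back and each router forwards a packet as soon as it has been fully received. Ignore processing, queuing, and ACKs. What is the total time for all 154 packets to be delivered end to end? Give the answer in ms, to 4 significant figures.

Per-hop transmission t_tx = L/R = 672/4200000000 = 0.00016 ms.
Per-hop propagation t_prop = 1800000/210000000 = 8.57143 ms.
Pipeline fill: first packet needs 2·t_tx to clear all hops; remaining 153 packets each add one t_tx.
Total = (2+154-1)·t_tx + 2·t_prop = 155·0.00016 + 2·8.57143 = 17.17 ms.

17.17 ms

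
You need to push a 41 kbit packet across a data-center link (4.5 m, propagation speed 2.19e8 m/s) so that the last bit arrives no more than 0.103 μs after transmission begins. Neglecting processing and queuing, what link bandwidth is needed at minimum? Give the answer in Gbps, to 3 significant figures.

Propagation delay = 4.5 / 219000000 = 0.0205479 μs.
Transmission budget = 0.103 − 0.0205479 = 0.0824521 μs.
R ≥ L / t_tx = 41000 bits / 8.24521e-08 s = 497 Gbps.

497 Gbps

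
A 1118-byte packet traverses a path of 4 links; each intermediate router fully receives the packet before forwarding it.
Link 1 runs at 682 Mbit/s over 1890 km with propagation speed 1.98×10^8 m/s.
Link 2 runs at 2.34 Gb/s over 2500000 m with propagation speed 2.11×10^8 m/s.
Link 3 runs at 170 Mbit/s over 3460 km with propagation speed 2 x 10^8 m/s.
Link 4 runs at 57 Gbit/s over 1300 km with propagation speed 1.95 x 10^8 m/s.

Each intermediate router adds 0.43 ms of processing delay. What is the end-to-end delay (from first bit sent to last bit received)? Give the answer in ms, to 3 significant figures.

46.7 ms

L = 1118 × 8 = 8944 bits.
Transmission delays (L/R per hop): 0.0131144, 0.00382222, 0.0526118, 0.000156912 ms; sum = 0.0697053 ms.
Propagation delays (d/s per hop): 9.54545, 11.8483, 17.3, 6.66667 ms; sum = 45.3605 ms.
Processing at 3 router(s): 3 × 0.43 ms = 1.29 ms.
End-to-end = 46.7 ms.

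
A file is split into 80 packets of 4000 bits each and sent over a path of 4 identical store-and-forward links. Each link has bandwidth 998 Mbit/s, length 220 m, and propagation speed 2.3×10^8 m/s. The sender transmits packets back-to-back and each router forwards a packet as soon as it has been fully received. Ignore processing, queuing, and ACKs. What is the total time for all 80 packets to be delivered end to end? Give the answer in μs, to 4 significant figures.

Per-hop transmission t_tx = L/R = 4000/998000000 = 4.00802 μs.
Per-hop propagation t_prop = 220/2.3e+08 = 0.956522 μs.
Pipeline fill: first packet needs 4·t_tx to clear all hops; remaining 79 packets each add one t_tx.
Total = (4+80-1)·t_tx + 4·t_prop = 83·4.00802 + 4·0.956522 = 336.5 μs.

336.5 μs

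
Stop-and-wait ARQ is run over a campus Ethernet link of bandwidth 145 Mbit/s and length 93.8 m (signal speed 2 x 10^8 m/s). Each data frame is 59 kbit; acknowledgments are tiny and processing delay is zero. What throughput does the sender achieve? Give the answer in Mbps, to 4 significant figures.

t_tx = L/R = 59000/145000000 = 0.000406897 s.
t_prop = 93.8/200000000 = 4.69e-07 s; RTT = 9.38e-07 s.
Cycle = t_tx + RTT = 0.000407835 s.
Throughput = L / cycle = 59000 / 0.000407835 = 144.7 Mbps.

144.7 Mbps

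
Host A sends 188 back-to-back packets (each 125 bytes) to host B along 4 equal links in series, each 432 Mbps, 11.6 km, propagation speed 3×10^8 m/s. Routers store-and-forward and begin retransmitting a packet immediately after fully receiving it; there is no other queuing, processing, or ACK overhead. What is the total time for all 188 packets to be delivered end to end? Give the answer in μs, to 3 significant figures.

597 μs

Per-hop transmission t_tx = L/R = 1000/432000000 = 2.31481 μs.
Per-hop propagation t_prop = 11600/300000000 = 38.6667 μs.
Pipeline fill: first packet needs 4·t_tx to clear all hops; remaining 187 packets each add one t_tx.
Total = (4+188-1)·t_tx + 4·t_prop = 191·2.31481 + 4·38.6667 = 597 μs.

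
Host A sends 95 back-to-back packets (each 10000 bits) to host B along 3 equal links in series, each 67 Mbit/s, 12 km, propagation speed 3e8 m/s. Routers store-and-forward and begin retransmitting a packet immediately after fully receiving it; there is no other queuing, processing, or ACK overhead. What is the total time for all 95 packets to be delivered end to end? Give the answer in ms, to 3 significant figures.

14.6 ms

Per-hop transmission t_tx = L/R = 10000/67000000 = 0.149254 ms.
Per-hop propagation t_prop = 12000/300000000 = 0.04 ms.
Pipeline fill: first packet needs 3·t_tx to clear all hops; remaining 94 packets each add one t_tx.
Total = (3+95-1)·t_tx + 3·t_prop = 97·0.149254 + 3·0.04 = 14.6 ms.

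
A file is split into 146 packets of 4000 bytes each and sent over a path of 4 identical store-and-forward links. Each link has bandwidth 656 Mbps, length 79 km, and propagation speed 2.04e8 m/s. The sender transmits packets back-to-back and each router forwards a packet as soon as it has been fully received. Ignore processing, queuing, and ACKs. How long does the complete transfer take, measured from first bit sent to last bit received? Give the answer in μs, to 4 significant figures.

8817 μs

Per-hop transmission t_tx = L/R = 32000/656000000 = 48.7805 μs.
Per-hop propagation t_prop = 79000/204000000 = 387.255 μs.
Pipeline fill: first packet needs 4·t_tx to clear all hops; remaining 145 packets each add one t_tx.
Total = (4+146-1)·t_tx + 4·t_prop = 149·48.7805 + 4·387.255 = 8817 μs.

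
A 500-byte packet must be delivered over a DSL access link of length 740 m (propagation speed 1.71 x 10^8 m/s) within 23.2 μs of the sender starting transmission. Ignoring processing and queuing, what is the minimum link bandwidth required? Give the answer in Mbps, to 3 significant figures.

212 Mbps

L = 4000 bits.
Propagation delay = 740 / 171000000 = 4.32749 μs.
Transmission budget = 23.2 − 4.32749 = 18.8725 μs.
R ≥ L / t_tx = 4000 bits / 1.88725e-05 s = 212 Mbps.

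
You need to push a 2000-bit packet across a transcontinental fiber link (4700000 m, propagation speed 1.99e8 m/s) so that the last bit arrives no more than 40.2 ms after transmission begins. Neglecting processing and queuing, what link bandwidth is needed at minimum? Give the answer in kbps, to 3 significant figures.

121 kbps

Propagation delay = 4700000 / 199000000 = 23.6181 ms.
Transmission budget = 40.2 − 23.6181 = 16.5819 ms.
R ≥ L / t_tx = 2000 bits / 0.0165819 s = 121 kbps.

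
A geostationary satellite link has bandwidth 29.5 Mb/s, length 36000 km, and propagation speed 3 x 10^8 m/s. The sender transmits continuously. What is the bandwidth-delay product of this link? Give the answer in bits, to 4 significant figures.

3540000 bits

Propagation delay = 36000000 / 300000000 = 0.12 s.
BDP = R × t_prop = 29500000 × 0.12 = 3540000 bits.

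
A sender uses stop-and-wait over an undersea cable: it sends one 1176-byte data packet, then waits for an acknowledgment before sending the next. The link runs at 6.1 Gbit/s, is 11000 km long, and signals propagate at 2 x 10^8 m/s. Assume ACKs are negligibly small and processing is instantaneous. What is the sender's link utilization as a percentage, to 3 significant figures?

0.00140 %

t_tx = L/R = 9408/6100000000 = 1.5423e-06 s.
t_prop = 11000000/200000000 = 0.055 s; RTT = 0.11 s.
Cycle = t_tx + RTT = 0.110002 s.
Utilization = t_tx / cycle = 1.5423e-06/0.110002 = 0.00140 %.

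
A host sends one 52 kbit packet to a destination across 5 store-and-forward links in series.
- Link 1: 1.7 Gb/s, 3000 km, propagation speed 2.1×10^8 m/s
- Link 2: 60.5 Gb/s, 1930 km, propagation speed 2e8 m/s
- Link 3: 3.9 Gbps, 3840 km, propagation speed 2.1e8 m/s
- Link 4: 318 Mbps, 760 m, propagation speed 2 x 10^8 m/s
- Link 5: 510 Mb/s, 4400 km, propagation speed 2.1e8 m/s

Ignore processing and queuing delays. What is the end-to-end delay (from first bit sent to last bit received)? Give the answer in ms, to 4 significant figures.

L = 52000 bits.
Transmission delays (L/R per hop): 0.0305882, 0.000859504, 0.0133333, 0.163522, 0.101961 ms; sum = 0.310264 ms.
Propagation delays (d/s per hop): 14.2857, 9.65, 18.2857, 0.0038, 20.9524 ms; sum = 63.1776 ms.
End-to-end = 63.49 ms.

63.49 ms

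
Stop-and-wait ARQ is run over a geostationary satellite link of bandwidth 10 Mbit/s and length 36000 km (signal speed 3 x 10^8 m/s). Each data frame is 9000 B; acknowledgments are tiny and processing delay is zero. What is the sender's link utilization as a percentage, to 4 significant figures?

2.913 %

t_tx = L/R = 72000/10000000 = 0.0072 s.
t_prop = 36000000/300000000 = 0.12 s; RTT = 0.24 s.
Cycle = t_tx + RTT = 0.2472 s.
Utilization = t_tx / cycle = 0.0072/0.2472 = 2.913 %.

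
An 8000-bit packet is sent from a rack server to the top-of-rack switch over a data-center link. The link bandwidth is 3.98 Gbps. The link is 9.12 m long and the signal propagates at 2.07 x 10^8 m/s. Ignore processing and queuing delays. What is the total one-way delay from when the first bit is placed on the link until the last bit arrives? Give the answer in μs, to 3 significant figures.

2.05 μs

Transmission delay = L/R = 8000 / 3980000000 = 2.01005 μs.
Propagation delay = d/s = 9.12 m / 2.07e+08 m/s = 0.044058 μs.
Total = 2.05 μs.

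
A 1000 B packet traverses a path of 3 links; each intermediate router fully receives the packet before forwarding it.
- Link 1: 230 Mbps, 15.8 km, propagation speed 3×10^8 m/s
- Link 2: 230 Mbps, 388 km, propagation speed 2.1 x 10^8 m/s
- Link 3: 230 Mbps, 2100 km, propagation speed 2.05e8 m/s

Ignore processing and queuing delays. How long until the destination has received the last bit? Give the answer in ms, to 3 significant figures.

L = 1000 × 8 = 8000 bits.
Transmission delay per hop = L/R = 8000/230000000 = 0.0347826 ms; 3 hops → 0.104348 ms.
Propagation delays (d/s per hop): 0.0526667, 1.84762, 10.2439 ms; sum = 12.1442 ms.
End-to-end = 12.2 ms.

12.2 ms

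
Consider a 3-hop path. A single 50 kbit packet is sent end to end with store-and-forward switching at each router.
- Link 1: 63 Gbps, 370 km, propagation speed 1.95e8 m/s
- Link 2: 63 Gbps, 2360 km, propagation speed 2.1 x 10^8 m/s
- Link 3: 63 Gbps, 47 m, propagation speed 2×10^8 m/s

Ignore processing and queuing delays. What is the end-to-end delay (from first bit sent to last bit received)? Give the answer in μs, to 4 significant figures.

L = 50000 bits.
Transmission delay per hop = L/R = 50000/63000000000 = 0.793651 μs; 3 hops → 2.38095 μs.
Propagation delays (d/s per hop): 1897.44, 11238.1, 0.235 μs; sum = 13135.8 μs.
End-to-end = 13140 μs.

13140 μs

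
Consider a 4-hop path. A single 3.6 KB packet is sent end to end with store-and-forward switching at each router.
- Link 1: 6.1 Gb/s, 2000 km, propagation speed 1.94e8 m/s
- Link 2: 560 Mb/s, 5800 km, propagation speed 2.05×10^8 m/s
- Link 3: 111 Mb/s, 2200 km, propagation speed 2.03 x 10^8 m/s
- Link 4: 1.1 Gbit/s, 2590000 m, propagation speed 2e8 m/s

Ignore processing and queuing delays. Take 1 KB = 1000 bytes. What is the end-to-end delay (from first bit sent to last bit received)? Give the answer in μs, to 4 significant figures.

L = 28800 bits.
Transmission delays (L/R per hop): 4.72131, 51.4286, 259.459, 26.1818 μs; sum = 341.791 μs.
Propagation delays (d/s per hop): 10309.3, 28292.7, 10837.4, 12950 μs; sum = 62389.4 μs.
End-to-end = 62730 μs.

62730 μs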